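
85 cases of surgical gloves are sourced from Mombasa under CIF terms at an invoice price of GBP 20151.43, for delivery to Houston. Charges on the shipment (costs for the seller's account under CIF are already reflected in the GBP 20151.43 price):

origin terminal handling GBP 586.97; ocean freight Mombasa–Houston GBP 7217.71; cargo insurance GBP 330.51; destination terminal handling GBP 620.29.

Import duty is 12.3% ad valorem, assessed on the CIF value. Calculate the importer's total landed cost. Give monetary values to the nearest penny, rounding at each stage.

Total landed cost: GBP 23250.35

CIF: the seller pays costs through ocean freight and marine insurance to the destination port.
Already in the invoice (seller's account under CIF): origin terminal, freight, insurance — exclude.
The CIF price already equals the CIF value: 20151.43
Import duty = 20151.43 × 12.3% = 2478.63
Buyer bears: destination terminal 620.29 + duty 2478.63 = 3098.92
Landed cost = invoice 20151.43 + 3098.92 = 23250.35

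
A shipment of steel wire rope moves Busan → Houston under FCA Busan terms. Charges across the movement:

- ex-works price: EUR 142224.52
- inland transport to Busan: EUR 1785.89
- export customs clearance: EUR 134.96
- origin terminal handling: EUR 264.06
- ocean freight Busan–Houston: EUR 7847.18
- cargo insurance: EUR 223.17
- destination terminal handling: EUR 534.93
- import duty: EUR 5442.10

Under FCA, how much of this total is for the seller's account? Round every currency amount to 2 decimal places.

FCA: the seller delivers export-cleared goods to the carrier; the buyer bears costs from that point.
Seller's account: goods 142224.52 + inland to port 1785.89 + export clearance 134.96 = 144145.37
Buyer's account: origin terminal 264.06 + freight 7847.18 + insurance 223.17 + destination terminal 534.93 + duty 5442.10 = 14311.44

Seller's account: EUR 144145.37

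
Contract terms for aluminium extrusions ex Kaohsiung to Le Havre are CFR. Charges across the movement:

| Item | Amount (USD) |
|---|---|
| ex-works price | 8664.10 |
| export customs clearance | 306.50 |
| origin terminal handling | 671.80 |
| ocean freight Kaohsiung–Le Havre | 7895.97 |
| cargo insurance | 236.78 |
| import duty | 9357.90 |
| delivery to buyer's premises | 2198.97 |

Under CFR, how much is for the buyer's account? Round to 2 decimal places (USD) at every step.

Buyer's account: USD 11793.65

CFR: the seller pays costs through ocean freight to the destination port, but not insurance.
Seller's account: goods 8664.10 + export clearance 306.50 + origin terminal 671.80 + freight 7895.97 = 17538.37
Buyer's account: insurance 236.78 + duty 9357.90 + delivery 2198.97 = 11793.65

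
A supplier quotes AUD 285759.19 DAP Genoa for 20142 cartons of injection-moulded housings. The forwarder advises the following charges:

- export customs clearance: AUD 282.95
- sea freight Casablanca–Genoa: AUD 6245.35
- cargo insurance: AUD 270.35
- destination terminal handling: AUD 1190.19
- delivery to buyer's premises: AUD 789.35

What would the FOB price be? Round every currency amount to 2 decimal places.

FOB price: AUD 277263.95

Not relevant to the conversion: export clearance — on the seller under both DAP and FOB; already in the DAP price and stays in the FOB price.
From DAP to FOB, the seller no longer bears: freight, insurance, destination terminal, delivery.
FOB price = 285759.19 − 6245.35 − 270.35 − 1190.19 − 789.35 = 277263.95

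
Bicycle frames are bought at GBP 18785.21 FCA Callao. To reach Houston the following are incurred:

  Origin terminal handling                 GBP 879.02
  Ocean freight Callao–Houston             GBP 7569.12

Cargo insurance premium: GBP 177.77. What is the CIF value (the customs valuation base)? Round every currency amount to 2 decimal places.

CIF = FCA price + pre-shipment costs + freight + insurance
CIF = 18785.21 + 879.02 + 7569.12 + 177.77 = 27411.12

CIF value: GBP 27411.12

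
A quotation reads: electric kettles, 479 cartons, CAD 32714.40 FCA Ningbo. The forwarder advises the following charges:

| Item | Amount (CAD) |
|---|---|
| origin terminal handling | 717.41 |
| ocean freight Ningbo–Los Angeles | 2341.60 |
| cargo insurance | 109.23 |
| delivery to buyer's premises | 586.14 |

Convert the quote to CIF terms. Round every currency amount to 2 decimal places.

Not relevant to the conversion: delivery — on the buyer under both terms; not part of either seller's price.
From FCA to CIF, the seller additionally bears: origin terminal, freight, insurance.
CIF price = 32714.40 + 717.41 + 2341.60 + 109.23 = 35882.64

CIF price: CAD 35882.64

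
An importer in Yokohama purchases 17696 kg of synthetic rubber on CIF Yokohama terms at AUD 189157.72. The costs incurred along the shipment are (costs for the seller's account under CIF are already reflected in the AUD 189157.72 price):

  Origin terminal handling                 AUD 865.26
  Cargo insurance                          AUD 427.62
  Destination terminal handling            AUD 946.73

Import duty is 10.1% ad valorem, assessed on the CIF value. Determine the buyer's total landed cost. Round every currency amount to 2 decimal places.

CIF: the seller pays costs through ocean freight and marine insurance to the destination port.
Already in the invoice (seller's account under CIF): origin terminal, insurance — exclude.
The CIF price already equals the CIF value: 189157.72
Import duty = 189157.72 × 10.1% = 19104.93
Buyer bears: destination terminal 946.73 + duty 19104.93 = 20051.66
Landed cost = invoice 189157.72 + 20051.66 = 209209.38

Total landed cost: AUD 209209.38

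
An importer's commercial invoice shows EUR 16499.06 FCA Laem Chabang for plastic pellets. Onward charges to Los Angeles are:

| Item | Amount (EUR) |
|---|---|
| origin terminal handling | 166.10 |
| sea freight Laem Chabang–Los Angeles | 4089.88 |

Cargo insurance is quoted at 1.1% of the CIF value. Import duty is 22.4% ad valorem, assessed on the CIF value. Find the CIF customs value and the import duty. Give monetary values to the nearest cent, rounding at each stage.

CIF value: EUR 20985.88; import duty: EUR 4700.84

Let C be the CIF value. C = FCA price + pre-shipment costs + freight + 1.1% × C
C − 1.1% × C = 16499.06 + 166.10 + 4089.88
0.989 × C = 20755.04
C = 20755.04 / 0.989 = 20985.88
Insurance premium = 1.1% × 20985.88 = 230.84
Import duty = 20985.88 × 22.4% = 4700.84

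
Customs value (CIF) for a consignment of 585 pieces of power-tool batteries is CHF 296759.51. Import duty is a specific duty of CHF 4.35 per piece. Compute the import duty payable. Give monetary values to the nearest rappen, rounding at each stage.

Import duty = 585 × 4.35 = 2544.75

Import duty: CHF 2544.75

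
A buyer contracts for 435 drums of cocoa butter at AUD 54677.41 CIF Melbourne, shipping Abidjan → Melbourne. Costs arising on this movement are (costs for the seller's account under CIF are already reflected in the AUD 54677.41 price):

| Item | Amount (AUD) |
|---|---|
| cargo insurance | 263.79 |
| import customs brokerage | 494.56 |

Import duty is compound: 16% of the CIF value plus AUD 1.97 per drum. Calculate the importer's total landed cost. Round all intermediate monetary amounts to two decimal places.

Total landed cost: AUD 64777.31

CIF: the seller pays costs through ocean freight and marine insurance to the destination port.
Already in the invoice (seller's account under CIF): insurance — exclude.
The CIF price already equals the CIF value: 54677.41
Ad valorem component: 54677.41 × 16% = 8748.39
Specific component: 435 × 1.97 = 856.95
Import duty = 8748.39 + 856.95 = 9605.34
Buyer bears: brokerage 494.56 + duty 9605.34 = 10099.90
Landed cost = invoice 54677.41 + 10099.90 = 64777.31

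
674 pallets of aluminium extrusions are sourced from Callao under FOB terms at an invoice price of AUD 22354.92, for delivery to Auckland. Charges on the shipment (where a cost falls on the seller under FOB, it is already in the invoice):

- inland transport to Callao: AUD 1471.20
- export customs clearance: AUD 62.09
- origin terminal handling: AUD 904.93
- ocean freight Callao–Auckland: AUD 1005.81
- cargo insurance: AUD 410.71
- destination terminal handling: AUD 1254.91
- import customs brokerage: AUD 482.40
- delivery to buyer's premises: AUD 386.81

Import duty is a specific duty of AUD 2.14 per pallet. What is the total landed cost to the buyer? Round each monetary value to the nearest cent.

Total landed cost: AUD 27337.92

FOB: the seller bears costs until goods are on board at the origin port; the buyer bears freight, insurance and all costs thereafter.
Already in the invoice (seller's account under FOB): inland to port, export clearance, origin terminal — exclude.
CIF value = FOB price + freight + insurance = 22354.92 + 1005.81 + 410.71 = 23771.44
Import duty = 674 × 2.14 = 1442.36
Buyer bears: freight 1005.81 + insurance 410.71 + destination terminal 1254.91 + brokerage 482.40 + delivery 386.81 + duty 1442.36 = 4983.00
Landed cost = invoice 22354.92 + 4983.00 = 27337.92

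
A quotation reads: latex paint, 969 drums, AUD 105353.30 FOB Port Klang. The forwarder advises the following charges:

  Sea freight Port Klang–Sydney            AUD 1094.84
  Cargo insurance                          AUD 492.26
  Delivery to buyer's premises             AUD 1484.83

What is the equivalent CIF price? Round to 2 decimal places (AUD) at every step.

Not relevant to the conversion: delivery — on the buyer under both terms; not part of either seller's price.
From FOB to CIF, the seller additionally bears: freight, insurance.
CIF price = 105353.30 + 1094.84 + 492.26 = 106940.40

CIF price: AUD 106940.40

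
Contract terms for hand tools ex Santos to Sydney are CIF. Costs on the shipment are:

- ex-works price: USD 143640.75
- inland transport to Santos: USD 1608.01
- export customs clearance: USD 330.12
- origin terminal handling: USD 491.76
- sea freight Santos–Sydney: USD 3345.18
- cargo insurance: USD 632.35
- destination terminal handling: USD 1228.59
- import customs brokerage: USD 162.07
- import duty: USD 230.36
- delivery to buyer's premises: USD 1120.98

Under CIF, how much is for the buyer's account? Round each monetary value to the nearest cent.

CIF: the seller pays costs through ocean freight and marine insurance to the destination port.
Seller's account: goods 143640.75 + inland to port 1608.01 + export clearance 330.12 + origin terminal 491.76 + freight 3345.18 + insurance 632.35 = 150048.17
Buyer's account: destination terminal 1228.59 + brokerage 162.07 + duty 230.36 + delivery 1120.98 = 2742.00

Buyer's account: USD 2742.00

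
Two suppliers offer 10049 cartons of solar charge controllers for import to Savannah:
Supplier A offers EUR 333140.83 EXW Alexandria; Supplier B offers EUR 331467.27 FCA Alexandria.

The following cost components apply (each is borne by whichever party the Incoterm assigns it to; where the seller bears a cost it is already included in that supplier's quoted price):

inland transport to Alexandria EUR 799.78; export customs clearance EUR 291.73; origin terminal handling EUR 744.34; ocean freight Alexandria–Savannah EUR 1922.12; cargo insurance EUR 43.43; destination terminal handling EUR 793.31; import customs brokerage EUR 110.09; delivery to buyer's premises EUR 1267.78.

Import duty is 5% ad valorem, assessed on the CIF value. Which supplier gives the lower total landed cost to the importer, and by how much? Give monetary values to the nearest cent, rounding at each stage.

Supplier A (EXW):
CIF value = EXW price + inland to port + export clearance + origin terminal + freight + insurance = 333140.83 + 799.78 + 291.73 + 744.34 + 1922.12 + 43.43 = 336942.23
Import duty = 336942.23 × 5% = 16847.11
Buyer bears (A): 799.78 + 291.73 + 744.34 + 1922.12 + 43.43 + 793.31 + 110.09 + 1267.78 = 5972.58
Landed cost (A) = invoice 333140.83 + 5972.58 + duty 16847.11 = 355960.52
Supplier B (FCA):
CIF value = FCA price + origin terminal + freight + insurance = 331467.27 + 744.34 + 1922.12 + 43.43 = 334177.16
Import duty = 334177.16 × 5% = 16708.86
Buyer bears (B): 744.34 + 1922.12 + 43.43 + 793.31 + 110.09 + 1267.78 = 4881.07
Landed cost (B) = invoice 331467.27 + 4881.07 + duty 16708.86 = 353057.20
Difference = |355960.52 − 353057.20| = 2903.32

Supplier B is cheaper by EUR 2903.32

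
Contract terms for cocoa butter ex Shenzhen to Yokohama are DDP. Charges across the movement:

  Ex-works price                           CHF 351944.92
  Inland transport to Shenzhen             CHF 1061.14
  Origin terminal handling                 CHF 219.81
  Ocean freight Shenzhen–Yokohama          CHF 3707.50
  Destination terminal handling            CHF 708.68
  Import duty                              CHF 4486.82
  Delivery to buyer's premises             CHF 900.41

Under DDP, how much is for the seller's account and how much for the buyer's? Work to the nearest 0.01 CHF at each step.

DDP: the seller bears all costs including import duty.
Seller's account: goods 351944.92 + inland to port 1061.14 + origin terminal 219.81 + freight 3707.50 + destination terminal 708.68 + duty 4486.82 + delivery 900.41 = 363029.28
Buyer's account: 0.00

Seller: CHF 363029.28; buyer: CHF 0.00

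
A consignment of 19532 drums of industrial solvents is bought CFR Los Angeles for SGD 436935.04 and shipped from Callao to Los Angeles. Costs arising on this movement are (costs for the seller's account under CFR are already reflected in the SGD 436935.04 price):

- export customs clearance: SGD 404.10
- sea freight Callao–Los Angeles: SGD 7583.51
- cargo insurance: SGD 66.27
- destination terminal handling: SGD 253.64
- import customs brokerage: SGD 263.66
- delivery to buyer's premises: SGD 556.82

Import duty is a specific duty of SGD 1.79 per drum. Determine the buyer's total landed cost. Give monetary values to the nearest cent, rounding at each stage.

CFR: the seller pays costs through ocean freight to the destination port, but not insurance.
Already in the invoice (seller's account under CFR): export clearance, freight — exclude.
CIF value = CFR price + insurance = 436935.04 + 66.27 = 437001.31
Import duty = 19532 × 1.79 = 34962.28
Buyer bears: insurance 66.27 + destination terminal 253.64 + brokerage 263.66 + delivery 556.82 + duty 34962.28 = 36102.67
Landed cost = invoice 436935.04 + 36102.67 = 473037.71

Total landed cost: SGD 473037.71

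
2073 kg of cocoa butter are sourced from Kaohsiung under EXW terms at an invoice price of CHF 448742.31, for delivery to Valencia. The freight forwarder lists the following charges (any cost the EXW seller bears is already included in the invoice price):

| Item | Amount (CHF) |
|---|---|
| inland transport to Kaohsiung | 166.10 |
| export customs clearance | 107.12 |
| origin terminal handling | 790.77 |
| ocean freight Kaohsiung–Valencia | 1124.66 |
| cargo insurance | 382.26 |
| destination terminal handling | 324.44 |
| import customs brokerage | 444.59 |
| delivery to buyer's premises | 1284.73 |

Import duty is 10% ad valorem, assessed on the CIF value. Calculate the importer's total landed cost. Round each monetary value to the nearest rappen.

Total landed cost: CHF 498498.30

EXW: the seller makes goods available at their premises; the buyer bears all onward costs.
CIF value = EXW price + inland to port + export clearance + origin terminal + freight + insurance = 448742.31 + 166.10 + 107.12 + 790.77 + 1124.66 + 382.26 = 451313.22
Import duty = 451313.22 × 10% = 45131.32
Buyer bears: inland to port 166.10 + export clearance 107.12 + origin terminal 790.77 + freight 1124.66 + insurance 382.26 + destination terminal 324.44 + brokerage 444.59 + delivery 1284.73 + duty 45131.32 = 49755.99
Landed cost = invoice 448742.31 + 49755.99 = 498498.30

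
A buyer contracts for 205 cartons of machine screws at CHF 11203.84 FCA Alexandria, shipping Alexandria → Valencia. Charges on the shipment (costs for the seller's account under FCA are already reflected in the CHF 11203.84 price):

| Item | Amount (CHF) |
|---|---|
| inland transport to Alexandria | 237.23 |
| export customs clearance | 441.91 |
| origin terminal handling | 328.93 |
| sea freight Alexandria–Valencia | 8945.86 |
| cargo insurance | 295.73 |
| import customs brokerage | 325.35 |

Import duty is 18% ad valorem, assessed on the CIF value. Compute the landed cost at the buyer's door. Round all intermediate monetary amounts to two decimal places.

FCA: the seller delivers export-cleared goods to the carrier; the buyer bears costs from that point.
Already in the invoice (seller's account under FCA): inland to port, export clearance — exclude.
CIF value = FCA price + origin terminal + freight + insurance = 11203.84 + 328.93 + 8945.86 + 295.73 = 20774.36
Import duty = 20774.36 × 18% = 3739.38
Buyer bears: origin terminal 328.93 + freight 8945.86 + insurance 295.73 + brokerage 325.35 + duty 3739.38 = 13635.25
Landed cost = invoice 11203.84 + 13635.25 = 24839.09

Total landed cost: CHF 24839.09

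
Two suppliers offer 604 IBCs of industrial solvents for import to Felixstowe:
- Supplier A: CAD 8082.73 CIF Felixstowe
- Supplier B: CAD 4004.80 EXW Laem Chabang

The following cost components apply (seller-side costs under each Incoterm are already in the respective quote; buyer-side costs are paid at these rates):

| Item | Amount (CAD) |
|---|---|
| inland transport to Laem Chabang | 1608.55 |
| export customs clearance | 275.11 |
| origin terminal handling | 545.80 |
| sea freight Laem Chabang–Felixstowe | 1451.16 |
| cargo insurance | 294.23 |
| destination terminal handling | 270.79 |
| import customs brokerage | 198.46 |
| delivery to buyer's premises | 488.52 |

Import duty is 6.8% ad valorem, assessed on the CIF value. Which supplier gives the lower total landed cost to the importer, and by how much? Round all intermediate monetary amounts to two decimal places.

Supplier A (CIF):
The CIF price already equals the CIF value: 8082.73
Import duty = 8082.73 × 6.8% = 549.63
Buyer bears (A): 270.79 + 198.46 + 488.52 = 957.77
Landed cost (A) = invoice 8082.73 + 957.77 + duty 549.63 = 9590.13
Supplier B (EXW):
CIF value = EXW price + inland to port + export clearance + origin terminal + freight + insurance = 4004.80 + 1608.55 + 275.11 + 545.80 + 1451.16 + 294.23 = 8179.65
Import duty = 8179.65 × 6.8% = 556.22
Buyer bears (B): 1608.55 + 275.11 + 545.80 + 1451.16 + 294.23 + 270.79 + 198.46 + 488.52 = 5132.62
Landed cost (B) = invoice 4004.80 + 5132.62 + duty 556.22 = 9693.64
Difference = |9590.13 − 9693.64| = 103.51

Supplier A is cheaper by CAD 103.51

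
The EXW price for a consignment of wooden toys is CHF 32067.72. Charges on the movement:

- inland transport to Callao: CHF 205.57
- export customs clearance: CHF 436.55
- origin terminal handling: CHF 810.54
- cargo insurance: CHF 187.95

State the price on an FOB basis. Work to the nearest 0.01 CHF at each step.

Not relevant to the conversion: insurance — on the buyer under both terms; not part of either seller's price.
From EXW to FOB, the seller additionally bears: inland to port, export clearance, origin terminal.
FOB price = 32067.72 + 205.57 + 436.55 + 810.54 = 33520.38

FOB price: CHF 33520.38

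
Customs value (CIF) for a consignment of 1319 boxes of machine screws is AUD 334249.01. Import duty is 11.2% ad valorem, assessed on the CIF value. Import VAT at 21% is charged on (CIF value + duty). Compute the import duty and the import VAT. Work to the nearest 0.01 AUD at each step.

Import duty: AUD 37435.89; import VAT: AUD 78053.83

Import duty = 334249.01 × 11.2% = 37435.89
VAT base = CIF + duty = 334249.01 + 37435.89 = 371684.90
Import VAT = 371684.90 × 21% = 78053.83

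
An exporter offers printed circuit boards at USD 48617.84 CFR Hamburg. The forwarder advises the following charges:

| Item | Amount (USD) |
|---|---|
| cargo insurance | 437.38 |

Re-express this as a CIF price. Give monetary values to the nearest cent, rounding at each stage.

From CFR to CIF, the seller additionally bears: insurance.
CIF price = 48617.84 + 437.38 = 49055.22

CIF price: USD 49055.22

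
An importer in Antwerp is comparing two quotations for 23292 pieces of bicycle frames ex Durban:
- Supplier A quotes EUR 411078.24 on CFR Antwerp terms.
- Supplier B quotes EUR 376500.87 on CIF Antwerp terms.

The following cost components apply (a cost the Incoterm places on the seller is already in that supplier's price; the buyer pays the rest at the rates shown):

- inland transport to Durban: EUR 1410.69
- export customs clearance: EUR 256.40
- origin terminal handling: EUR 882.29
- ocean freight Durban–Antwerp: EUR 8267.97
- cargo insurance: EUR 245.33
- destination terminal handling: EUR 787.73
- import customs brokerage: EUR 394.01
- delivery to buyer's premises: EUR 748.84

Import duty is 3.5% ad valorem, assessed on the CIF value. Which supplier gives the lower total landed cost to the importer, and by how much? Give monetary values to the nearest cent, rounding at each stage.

Supplier B is cheaper by EUR 36041.49

Supplier A (CFR):
CIF value = CFR price + insurance = 411078.24 + 245.33 = 411323.57
Import duty = 411323.57 × 3.5% = 14396.32
Buyer bears (A): 245.33 + 787.73 + 394.01 + 748.84 = 2175.91
Landed cost (A) = invoice 411078.24 + 2175.91 + duty 14396.32 = 427650.47
Supplier B (CIF):
The CIF price already equals the CIF value: 376500.87
Import duty = 376500.87 × 3.5% = 13177.53
Buyer bears (B): 787.73 + 394.01 + 748.84 = 1930.58
Landed cost (B) = invoice 376500.87 + 1930.58 + duty 13177.53 = 391608.98
Difference = |427650.47 − 391608.98| = 36041.49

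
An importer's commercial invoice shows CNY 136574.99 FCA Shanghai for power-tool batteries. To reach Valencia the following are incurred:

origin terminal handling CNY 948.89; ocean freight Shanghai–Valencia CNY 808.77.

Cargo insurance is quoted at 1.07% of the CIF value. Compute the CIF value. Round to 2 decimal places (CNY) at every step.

Let C be the CIF value. C = FCA price + pre-shipment costs + freight + 1.07% × C
C − 1.07% × C = 136574.99 + 948.89 + 808.77
0.9893 × C = 138332.65
C = 138332.65 / 0.9893 = 139828.82
Insurance premium = 1.07% × 139828.82 = 1496.17

CIF value: CNY 139828.82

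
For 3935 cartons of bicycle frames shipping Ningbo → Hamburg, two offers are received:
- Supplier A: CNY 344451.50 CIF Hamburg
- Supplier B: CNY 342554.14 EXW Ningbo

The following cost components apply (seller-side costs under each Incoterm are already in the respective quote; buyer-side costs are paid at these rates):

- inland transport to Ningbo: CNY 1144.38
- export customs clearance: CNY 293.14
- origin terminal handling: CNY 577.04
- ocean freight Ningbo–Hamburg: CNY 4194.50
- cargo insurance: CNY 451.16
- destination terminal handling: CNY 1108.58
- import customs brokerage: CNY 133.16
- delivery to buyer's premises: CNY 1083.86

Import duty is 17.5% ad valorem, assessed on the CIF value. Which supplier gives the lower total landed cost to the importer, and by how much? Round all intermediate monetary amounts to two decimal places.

Supplier A is cheaper by CNY 5596.36

Supplier A (CIF):
The CIF price already equals the CIF value: 344451.50
Import duty = 344451.50 × 17.5% = 60279.01
Buyer bears (A): 1108.58 + 133.16 + 1083.86 = 2325.60
Landed cost (A) = invoice 344451.50 + 2325.60 + duty 60279.01 = 407056.11
Supplier B (EXW):
CIF value = EXW price + inland to port + export clearance + origin terminal + freight + insurance = 342554.14 + 1144.38 + 293.14 + 577.04 + 4194.50 + 451.16 = 349214.36
Import duty = 349214.36 × 17.5% = 61112.51
Buyer bears (B): 1144.38 + 293.14 + 577.04 + 4194.50 + 451.16 + 1108.58 + 133.16 + 1083.86 = 8985.82
Landed cost (B) = invoice 342554.14 + 8985.82 + duty 61112.51 = 412652.47
Difference = |407056.11 − 412652.47| = 5596.36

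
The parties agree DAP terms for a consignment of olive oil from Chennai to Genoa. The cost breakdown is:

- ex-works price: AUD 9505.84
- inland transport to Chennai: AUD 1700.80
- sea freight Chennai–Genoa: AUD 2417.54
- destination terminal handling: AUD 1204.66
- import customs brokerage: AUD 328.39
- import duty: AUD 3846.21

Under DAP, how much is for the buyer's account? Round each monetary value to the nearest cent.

DAP: the seller bears all costs to the named destination except import duty and clearance.
Seller's account: goods 9505.84 + inland to port 1700.80 + freight 2417.54 + destination terminal 1204.66 = 14828.84
Buyer's account: brokerage 328.39 + duty 3846.21 = 4174.60

Buyer's account: AUD 4174.60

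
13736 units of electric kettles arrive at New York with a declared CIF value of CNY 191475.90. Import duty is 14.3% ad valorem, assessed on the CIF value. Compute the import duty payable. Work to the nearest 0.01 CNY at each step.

Import duty: CNY 27381.05

Import duty = 191475.90 × 14.3% = 27381.05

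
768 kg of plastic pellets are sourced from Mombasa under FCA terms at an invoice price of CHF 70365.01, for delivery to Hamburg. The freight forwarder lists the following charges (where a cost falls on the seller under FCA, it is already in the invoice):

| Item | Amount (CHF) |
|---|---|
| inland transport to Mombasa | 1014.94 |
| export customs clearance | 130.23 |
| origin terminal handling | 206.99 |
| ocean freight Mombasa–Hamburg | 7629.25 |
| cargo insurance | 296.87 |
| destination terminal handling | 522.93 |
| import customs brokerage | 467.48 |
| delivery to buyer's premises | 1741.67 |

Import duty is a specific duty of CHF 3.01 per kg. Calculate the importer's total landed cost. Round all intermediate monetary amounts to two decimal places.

FCA: the seller delivers export-cleared goods to the carrier; the buyer bears costs from that point.
Already in the invoice (seller's account under FCA): inland to port, export clearance — exclude.
CIF value = FCA price + origin terminal + freight + insurance = 70365.01 + 206.99 + 7629.25 + 296.87 = 78498.12
Import duty = 768 × 3.01 = 2311.68
Buyer bears: origin terminal 206.99 + freight 7629.25 + insurance 296.87 + destination terminal 522.93 + brokerage 467.48 + delivery 1741.67 + duty 2311.68 = 13176.87
Landed cost = invoice 70365.01 + 13176.87 = 83541.88

Total landed cost: CHF 83541.88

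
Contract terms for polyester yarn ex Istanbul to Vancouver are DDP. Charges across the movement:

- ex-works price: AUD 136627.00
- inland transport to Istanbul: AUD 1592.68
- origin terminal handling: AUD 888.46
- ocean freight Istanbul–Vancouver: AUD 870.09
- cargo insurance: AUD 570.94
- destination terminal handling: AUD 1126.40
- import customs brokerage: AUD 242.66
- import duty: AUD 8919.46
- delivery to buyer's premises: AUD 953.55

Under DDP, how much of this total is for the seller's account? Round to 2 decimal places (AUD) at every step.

Seller's account: AUD 151791.24

DDP: the seller bears all costs including import duty.
Seller's account: goods 136627.00 + inland to port 1592.68 + origin terminal 888.46 + freight 870.09 + insurance 570.94 + destination terminal 1126.40 + brokerage 242.66 + duty 8919.46 + delivery 953.55 = 151791.24
Buyer's account: 0.00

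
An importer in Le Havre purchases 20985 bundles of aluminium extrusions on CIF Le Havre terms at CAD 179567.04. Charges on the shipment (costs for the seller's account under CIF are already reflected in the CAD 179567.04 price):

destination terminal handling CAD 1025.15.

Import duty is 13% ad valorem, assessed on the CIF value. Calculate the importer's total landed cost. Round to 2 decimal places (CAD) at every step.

Total landed cost: CAD 203935.91

CIF: the seller pays costs through ocean freight and marine insurance to the destination port.
The CIF price already equals the CIF value: 179567.04
Import duty = 179567.04 × 13% = 23343.72
Buyer bears: destination terminal 1025.15 + duty 23343.72 = 24368.87
Landed cost = invoice 179567.04 + 24368.87 = 203935.91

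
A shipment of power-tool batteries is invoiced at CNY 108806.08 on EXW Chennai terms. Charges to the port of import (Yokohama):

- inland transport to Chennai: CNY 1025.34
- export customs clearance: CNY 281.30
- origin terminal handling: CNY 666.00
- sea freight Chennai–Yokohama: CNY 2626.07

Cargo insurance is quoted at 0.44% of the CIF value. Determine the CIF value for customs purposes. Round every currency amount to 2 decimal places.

Let C be the CIF value. C = EXW price + pre-shipment costs + freight + 0.44% × C
C − 0.44% × C = 108806.08 + 1025.34 + 281.30 + 666.00 + 2626.07
0.9956 × C = 113404.79
C = 113404.79 / 0.9956 = 113905.98
Insurance premium = 0.44% × 113905.98 = 501.19

CIF value: CNY 113905.98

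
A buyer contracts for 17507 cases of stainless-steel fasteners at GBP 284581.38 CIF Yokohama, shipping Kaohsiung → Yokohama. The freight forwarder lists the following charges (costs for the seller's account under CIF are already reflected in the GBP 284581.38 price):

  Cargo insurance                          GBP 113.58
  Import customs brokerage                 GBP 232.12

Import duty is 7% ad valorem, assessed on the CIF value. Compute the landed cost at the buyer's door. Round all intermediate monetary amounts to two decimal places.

CIF: the seller pays costs through ocean freight and marine insurance to the destination port.
Already in the invoice (seller's account under CIF): insurance — exclude.
The CIF price already equals the CIF value: 284581.38
Import duty = 284581.38 × 7% = 19920.70
Buyer bears: brokerage 232.12 + duty 19920.70 = 20152.82
Landed cost = invoice 284581.38 + 20152.82 = 304734.20

Total landed cost: GBP 304734.20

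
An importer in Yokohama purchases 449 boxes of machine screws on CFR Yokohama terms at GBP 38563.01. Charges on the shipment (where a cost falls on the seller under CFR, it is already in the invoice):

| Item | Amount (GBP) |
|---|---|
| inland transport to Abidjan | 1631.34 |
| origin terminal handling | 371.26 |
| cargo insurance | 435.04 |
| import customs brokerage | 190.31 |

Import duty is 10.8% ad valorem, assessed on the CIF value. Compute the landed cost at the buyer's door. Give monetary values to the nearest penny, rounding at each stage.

Total landed cost: GBP 43400.15

CFR: the seller pays costs through ocean freight to the destination port, but not insurance.
Already in the invoice (seller's account under CFR): inland to port, origin terminal — exclude.
CIF value = CFR price + insurance = 38563.01 + 435.04 = 38998.05
Import duty = 38998.05 × 10.8% = 4211.79
Buyer bears: insurance 435.04 + brokerage 190.31 + duty 4211.79 = 4837.14
Landed cost = invoice 38563.01 + 4837.14 = 43400.15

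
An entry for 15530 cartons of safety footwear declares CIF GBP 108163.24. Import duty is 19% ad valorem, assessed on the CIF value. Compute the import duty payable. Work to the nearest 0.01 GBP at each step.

Import duty = 108163.24 × 19% = 20551.02

Import duty: GBP 20551.02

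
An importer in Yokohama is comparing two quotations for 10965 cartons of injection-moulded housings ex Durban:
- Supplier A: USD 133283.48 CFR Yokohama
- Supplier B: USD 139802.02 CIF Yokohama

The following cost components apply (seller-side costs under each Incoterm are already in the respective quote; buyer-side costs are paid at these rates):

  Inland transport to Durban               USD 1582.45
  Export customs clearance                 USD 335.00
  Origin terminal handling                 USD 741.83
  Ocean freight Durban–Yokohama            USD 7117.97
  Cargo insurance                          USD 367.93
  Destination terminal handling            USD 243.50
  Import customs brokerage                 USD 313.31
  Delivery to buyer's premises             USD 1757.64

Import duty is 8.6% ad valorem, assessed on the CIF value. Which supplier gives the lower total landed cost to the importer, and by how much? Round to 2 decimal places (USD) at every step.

Supplier A (CFR):
CIF value = CFR price + insurance = 133283.48 + 367.93 = 133651.41
Import duty = 133651.41 × 8.6% = 11494.02
Buyer bears (A): 367.93 + 243.50 + 313.31 + 1757.64 = 2682.38
Landed cost (A) = invoice 133283.48 + 2682.38 + duty 11494.02 = 147459.88
Supplier B (CIF):
The CIF price already equals the CIF value: 139802.02
Import duty = 139802.02 × 8.6% = 12022.97
Buyer bears (B): 243.50 + 313.31 + 1757.64 = 2314.45
Landed cost (B) = invoice 139802.02 + 2314.45 + duty 12022.97 = 154139.44
Difference = |147459.88 − 154139.44| = 6679.56

Supplier A is cheaper by USD 6679.56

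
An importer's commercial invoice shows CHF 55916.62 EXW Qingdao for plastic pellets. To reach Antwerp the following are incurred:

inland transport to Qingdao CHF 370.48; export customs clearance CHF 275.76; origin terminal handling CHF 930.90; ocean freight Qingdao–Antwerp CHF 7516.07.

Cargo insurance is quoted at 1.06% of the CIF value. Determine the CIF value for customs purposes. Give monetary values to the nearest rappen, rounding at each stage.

CIF value: CHF 65706.32

Let C be the CIF value. C = EXW price + pre-shipment costs + freight + 1.06% × C
C − 1.06% × C = 55916.62 + 370.48 + 275.76 + 930.90 + 7516.07
0.9894 × C = 65009.83
C = 65009.83 / 0.9894 = 65706.32
Insurance premium = 1.06% × 65706.32 = 696.49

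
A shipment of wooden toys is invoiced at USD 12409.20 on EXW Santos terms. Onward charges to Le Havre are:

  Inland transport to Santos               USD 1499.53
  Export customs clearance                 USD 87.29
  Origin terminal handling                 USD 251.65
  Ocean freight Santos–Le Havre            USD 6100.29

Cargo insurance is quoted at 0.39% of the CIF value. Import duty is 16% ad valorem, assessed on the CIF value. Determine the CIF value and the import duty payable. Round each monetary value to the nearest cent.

Let C be the CIF value. C = EXW price + pre-shipment costs + freight + 0.39% × C
C − 0.39% × C = 12409.20 + 1499.53 + 87.29 + 251.65 + 6100.29
0.9961 × C = 20347.96
C = 20347.96 / 0.9961 = 20427.63
Insurance premium = 0.39% × 20427.63 = 79.67
Import duty = 20427.63 × 16% = 3268.42

CIF value: USD 20427.63; import duty: USD 3268.42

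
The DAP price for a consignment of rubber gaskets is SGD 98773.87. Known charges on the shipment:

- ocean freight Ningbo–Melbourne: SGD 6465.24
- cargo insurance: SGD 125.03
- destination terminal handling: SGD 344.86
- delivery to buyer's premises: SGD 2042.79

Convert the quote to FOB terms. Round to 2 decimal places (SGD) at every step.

From DAP to FOB, the seller no longer bears: freight, insurance, destination terminal, delivery.
FOB price = 98773.87 − 6465.24 − 125.03 − 344.86 − 2042.79 = 89795.95

FOB price: SGD 89795.95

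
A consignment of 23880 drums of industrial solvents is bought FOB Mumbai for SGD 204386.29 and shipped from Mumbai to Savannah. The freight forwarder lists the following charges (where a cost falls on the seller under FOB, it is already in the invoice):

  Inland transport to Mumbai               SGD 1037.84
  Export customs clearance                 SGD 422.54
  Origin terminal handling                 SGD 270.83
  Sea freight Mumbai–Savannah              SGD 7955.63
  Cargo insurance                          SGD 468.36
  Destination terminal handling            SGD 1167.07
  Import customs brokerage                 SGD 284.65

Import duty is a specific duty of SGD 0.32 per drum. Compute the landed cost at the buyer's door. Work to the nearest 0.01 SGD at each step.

FOB: the seller bears costs until goods are on board at the origin port; the buyer bears freight, insurance and all costs thereafter.
Already in the invoice (seller's account under FOB): inland to port, export clearance, origin terminal — exclude.
CIF value = FOB price + freight + insurance = 204386.29 + 7955.63 + 468.36 = 212810.28
Import duty = 23880 × 0.32 = 7641.60
Buyer bears: freight 7955.63 + insurance 468.36 + destination terminal 1167.07 + brokerage 284.65 + duty 7641.60 = 17517.31
Landed cost = invoice 204386.29 + 17517.31 = 221903.60

Total landed cost: SGD 221903.60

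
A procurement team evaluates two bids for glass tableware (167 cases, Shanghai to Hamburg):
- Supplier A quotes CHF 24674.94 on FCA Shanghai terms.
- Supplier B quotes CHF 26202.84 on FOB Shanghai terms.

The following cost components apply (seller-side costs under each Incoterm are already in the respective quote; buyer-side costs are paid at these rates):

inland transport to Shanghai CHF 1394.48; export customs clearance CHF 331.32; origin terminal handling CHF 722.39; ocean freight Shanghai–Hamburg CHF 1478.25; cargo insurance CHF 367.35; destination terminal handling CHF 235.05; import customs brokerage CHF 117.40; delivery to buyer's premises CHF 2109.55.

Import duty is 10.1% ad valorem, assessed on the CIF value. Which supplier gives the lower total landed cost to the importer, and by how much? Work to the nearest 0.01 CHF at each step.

Supplier A (FCA):
CIF value = FCA price + origin terminal + freight + insurance = 24674.94 + 722.39 + 1478.25 + 367.35 = 27242.93
Import duty = 27242.93 × 10.1% = 2751.54
Buyer bears (A): 722.39 + 1478.25 + 367.35 + 235.05 + 117.40 + 2109.55 = 5029.99
Landed cost (A) = invoice 24674.94 + 5029.99 + duty 2751.54 = 32456.47
Supplier B (FOB):
CIF value = FOB price + freight + insurance = 26202.84 + 1478.25 + 367.35 = 28048.44
Import duty = 28048.44 × 10.1% = 2832.89
Buyer bears (B): 1478.25 + 367.35 + 235.05 + 117.40 + 2109.55 = 4307.60
Landed cost (B) = invoice 26202.84 + 4307.60 + duty 2832.89 = 33343.33
Difference = |32456.47 − 33343.33| = 886.86

Supplier A is cheaper by CHF 886.86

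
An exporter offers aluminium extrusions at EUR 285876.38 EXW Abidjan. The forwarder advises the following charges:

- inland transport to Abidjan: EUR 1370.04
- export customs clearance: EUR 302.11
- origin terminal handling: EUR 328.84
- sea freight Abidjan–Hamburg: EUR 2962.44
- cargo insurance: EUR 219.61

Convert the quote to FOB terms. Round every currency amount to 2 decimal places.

FOB price: EUR 287877.37

Not relevant to the conversion: insurance, freight — on the buyer under both terms; not part of either seller's price.
From EXW to FOB, the seller additionally bears: inland to port, export clearance, origin terminal.
FOB price = 285876.38 + 1370.04 + 302.11 + 328.84 = 287877.37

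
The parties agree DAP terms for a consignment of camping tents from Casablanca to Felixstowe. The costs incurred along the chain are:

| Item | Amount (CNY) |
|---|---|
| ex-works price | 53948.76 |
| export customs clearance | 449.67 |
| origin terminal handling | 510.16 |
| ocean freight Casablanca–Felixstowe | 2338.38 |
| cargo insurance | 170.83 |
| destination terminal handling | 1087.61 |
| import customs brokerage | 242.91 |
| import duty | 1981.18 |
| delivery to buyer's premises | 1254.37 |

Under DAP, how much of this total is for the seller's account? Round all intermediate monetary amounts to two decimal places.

DAP: the seller bears all costs to the named destination except import duty and clearance.
Seller's account: goods 53948.76 + export clearance 449.67 + origin terminal 510.16 + freight 2338.38 + insurance 170.83 + destination terminal 1087.61 + delivery 1254.37 = 59759.78
Buyer's account: brokerage 242.91 + duty 1981.18 = 2224.09

Seller's account: CNY 59759.78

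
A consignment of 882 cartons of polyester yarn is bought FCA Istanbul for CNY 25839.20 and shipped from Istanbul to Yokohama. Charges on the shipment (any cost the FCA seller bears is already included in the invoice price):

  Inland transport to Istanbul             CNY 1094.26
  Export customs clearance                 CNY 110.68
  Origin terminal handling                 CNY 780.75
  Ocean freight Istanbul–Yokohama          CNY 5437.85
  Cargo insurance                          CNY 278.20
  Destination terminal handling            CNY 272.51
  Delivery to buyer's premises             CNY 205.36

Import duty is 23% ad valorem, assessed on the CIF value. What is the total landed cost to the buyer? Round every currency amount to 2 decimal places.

Total landed cost: CNY 40251.15

FCA: the seller delivers export-cleared goods to the carrier; the buyer bears costs from that point.
Already in the invoice (seller's account under FCA): inland to port, export clearance — exclude.
CIF value = FCA price + origin terminal + freight + insurance = 25839.20 + 780.75 + 5437.85 + 278.20 = 32336.00
Import duty = 32336.00 × 23% = 7437.28
Buyer bears: origin terminal 780.75 + freight 5437.85 + insurance 278.20 + destination terminal 272.51 + delivery 205.36 + duty 7437.28 = 14411.95
Landed cost = invoice 25839.20 + 14411.95 = 40251.15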